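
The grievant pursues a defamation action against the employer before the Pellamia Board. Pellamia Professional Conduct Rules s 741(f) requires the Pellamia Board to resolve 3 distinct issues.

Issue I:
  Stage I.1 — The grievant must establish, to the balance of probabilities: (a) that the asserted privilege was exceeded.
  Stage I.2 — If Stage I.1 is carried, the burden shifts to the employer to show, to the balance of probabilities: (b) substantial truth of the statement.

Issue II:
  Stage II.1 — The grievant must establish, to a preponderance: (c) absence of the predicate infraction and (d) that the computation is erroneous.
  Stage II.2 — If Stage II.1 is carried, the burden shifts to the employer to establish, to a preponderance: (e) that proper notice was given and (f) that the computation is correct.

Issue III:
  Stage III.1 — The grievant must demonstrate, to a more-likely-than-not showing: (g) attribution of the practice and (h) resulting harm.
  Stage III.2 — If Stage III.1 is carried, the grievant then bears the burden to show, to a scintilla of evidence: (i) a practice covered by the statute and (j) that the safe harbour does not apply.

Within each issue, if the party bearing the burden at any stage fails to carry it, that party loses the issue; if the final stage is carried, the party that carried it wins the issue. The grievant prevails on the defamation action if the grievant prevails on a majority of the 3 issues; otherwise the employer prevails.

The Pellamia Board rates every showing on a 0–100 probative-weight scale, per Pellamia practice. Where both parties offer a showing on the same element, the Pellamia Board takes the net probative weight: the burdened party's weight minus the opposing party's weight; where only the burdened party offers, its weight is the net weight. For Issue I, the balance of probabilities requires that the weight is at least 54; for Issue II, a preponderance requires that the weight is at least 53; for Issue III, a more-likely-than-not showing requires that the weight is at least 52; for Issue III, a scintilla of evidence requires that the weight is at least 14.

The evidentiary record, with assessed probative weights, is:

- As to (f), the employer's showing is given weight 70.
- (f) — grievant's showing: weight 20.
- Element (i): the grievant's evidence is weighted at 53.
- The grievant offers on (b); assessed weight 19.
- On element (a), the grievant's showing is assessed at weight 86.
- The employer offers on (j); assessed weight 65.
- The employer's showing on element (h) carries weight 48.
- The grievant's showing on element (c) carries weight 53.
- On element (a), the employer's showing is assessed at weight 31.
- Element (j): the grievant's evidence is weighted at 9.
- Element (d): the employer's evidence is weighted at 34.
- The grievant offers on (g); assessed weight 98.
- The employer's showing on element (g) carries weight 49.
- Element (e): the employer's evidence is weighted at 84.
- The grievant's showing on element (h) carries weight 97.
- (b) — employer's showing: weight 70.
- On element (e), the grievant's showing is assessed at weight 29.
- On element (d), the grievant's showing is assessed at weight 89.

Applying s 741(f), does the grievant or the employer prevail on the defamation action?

— Issue I —
Stage I.1 (grievant, the balance of probabilities, weight is at least 54): (a) net 86−31=55 ≥ 54 — meets.
  Stage I.1 is satisfied; the onus moves to the employer.
Stage I.2 (employer, the balance of probabilities, weight is at least 54): (b) net 70−19=51 < 54 — fails.
  Not every element is met, so the employer fails to carry Stage I.2.
The grievant prevails on this issue.
— Issue II —
Stage II.1 — burden on grievant; standard: a preponderance (weight is at least 53).
    (c): 53 ≥ 53 [met]
    (d): 89 − 34 = 55 ≥ 53 [met]
  All elements met. The burden passes to the employer.
Stage II.2 — burden on employer; standard: a preponderance (weight is at least 53).
    (e): 84 − 29 = 55 ≥ 53 [met]
    (f): 70 − 20 = 50 < 53 [not met]
  Not every element is met, so the employer fails to carry Stage II.2.
So the grievant prevails on this issue.
— Issue III —
Stage III.1 — burden on grievant; standard: a more-likely-than-not showing (weight is at least 52).
    (g): 98 − 49 = 49 < 52 [not met]
    (h): 97 − 48 = 49 < 52 [not met]
  Not every element is met, so the grievant fails to carry Stage III.1.
So the employer prevails on this issue.
Per-issue: Issue I → grievant; Issue II → grievant; Issue III → employer. The grievant must prevail on a majority of issues; overall, the grievant prevails.

grievant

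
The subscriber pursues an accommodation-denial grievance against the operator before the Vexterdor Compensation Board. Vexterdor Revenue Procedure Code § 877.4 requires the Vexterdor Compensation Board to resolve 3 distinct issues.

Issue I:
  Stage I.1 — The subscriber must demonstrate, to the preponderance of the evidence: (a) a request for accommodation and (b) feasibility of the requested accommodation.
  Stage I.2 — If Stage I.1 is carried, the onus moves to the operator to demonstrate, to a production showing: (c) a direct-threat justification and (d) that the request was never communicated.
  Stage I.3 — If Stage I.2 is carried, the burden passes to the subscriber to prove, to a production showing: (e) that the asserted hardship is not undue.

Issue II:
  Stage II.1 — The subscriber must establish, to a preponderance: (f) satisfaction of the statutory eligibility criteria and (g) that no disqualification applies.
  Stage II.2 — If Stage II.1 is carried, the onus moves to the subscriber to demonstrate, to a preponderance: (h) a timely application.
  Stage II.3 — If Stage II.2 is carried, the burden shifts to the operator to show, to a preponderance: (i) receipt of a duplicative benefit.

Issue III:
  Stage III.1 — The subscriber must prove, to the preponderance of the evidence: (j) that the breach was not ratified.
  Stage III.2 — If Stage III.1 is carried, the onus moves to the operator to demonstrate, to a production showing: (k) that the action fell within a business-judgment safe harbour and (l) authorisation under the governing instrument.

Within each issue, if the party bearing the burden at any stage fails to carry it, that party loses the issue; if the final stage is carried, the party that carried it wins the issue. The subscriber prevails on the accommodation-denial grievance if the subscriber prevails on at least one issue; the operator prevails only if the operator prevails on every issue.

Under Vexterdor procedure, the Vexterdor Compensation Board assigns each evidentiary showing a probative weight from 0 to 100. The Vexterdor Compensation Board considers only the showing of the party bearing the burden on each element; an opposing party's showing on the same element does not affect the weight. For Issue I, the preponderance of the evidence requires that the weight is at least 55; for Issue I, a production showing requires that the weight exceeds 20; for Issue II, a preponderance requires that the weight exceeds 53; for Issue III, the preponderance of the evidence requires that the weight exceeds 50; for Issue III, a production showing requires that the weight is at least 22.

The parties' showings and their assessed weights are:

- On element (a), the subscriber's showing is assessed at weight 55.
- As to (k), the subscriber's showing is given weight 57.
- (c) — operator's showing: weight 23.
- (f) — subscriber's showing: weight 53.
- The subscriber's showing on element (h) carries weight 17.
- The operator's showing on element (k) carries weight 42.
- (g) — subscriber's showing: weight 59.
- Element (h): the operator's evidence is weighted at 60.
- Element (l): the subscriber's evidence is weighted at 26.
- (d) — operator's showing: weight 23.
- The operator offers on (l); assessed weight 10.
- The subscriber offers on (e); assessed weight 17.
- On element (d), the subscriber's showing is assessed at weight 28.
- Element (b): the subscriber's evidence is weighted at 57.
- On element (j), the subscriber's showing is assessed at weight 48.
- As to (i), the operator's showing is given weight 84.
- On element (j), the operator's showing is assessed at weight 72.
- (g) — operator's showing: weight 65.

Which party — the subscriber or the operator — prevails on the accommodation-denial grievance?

operator

— Issue I —
Stage I.1 — burden on subscriber; standard: the preponderance of the evidence (weight is at least 55).
    (a): 55 ≥ 55 [met]
    (b): 57 ≥ 55 [met]
  The subscriber carries Stage I.1; the operator now bears the burden.
Stage I.2 — burden on operator; standard: a production showing (weight exceeds 20).
    (c): 23 > 20 [met]
    (d): 23 (subscriber's 28 disregarded) > 20 [met]
  The operator carries Stage I.2; the subscriber now bears the burden.
Stage I.3 — burden on subscriber; standard: a production showing (weight exceeds 20).
    (e): 17 ≤ 20 [not met]
  Not every element is met, so the subscriber fails to carry Stage I.3.
So the operator prevails on this issue.
— Issue II —
At Stage II.1 the subscriber must meet a preponderance (weight exceeds 53): on (f) the weight is 53, ≤ 53, so (f) does not meet the standard; on (g) the weight is 59 (the operator's 65 is given no effect), which does exceed 53, so (g) meets the standard.
  Not every element is met, so the subscriber fails to carry Stage II.1.
The operator prevails on this issue.
— Issue III —
Stage III.1 (subscriber, the preponderance of the evidence, weight exceeds 50): (j) 48 (operator's 72 disregarded) ≤ 50 — fails.
  The subscriber does not carry Stage III.1.
The analysis ends at Stage III.1; the operator prevails on this issue.
Per-issue: Issue I → operator; Issue II → operator; Issue III → operator. The subscriber must prevail on at least one issue; overall, the operator prevails.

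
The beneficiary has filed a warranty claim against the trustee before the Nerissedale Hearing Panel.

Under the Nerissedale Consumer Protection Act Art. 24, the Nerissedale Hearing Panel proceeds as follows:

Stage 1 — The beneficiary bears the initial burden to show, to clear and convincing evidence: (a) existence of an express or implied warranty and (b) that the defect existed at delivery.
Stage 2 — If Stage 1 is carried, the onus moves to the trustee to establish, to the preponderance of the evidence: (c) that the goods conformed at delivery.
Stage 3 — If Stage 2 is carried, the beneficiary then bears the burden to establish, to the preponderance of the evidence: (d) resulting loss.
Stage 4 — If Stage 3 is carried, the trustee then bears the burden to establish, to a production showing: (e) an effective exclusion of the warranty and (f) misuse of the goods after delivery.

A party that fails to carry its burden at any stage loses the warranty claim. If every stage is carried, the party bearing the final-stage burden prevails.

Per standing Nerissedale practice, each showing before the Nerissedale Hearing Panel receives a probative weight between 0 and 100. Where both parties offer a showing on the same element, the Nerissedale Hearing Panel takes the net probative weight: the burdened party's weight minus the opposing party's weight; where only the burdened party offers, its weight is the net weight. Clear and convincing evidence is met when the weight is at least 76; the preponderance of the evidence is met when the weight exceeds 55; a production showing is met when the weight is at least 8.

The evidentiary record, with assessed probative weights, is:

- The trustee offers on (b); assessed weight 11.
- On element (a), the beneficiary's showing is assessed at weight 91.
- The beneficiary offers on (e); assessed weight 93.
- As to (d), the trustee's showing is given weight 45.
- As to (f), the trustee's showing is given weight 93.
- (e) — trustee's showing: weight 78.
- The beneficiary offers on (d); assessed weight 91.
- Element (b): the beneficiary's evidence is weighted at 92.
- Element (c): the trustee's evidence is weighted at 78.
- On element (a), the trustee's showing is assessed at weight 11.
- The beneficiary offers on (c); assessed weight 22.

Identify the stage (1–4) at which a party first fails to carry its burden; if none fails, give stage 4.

Stage 1 — burden on beneficiary; standard: clear and convincing evidence (weight is at least 76).
    (a): 91 − 11 = 80 ≥ 76 [met]
    (b): 92 − 11 = 81 ≥ 76 [met]
  Stage 1 is satisfied; the onus moves to the trustee.
Stage 2 — burden on trustee; standard: the preponderance of the evidence (weight exceeds 55).
    (c): 78 − 22 = 56 > 55 [met]
  All elements met. The burden passes to the beneficiary.
Stage 3 — burden on beneficiary; standard: the preponderance of the evidence (weight exceeds 55).
    (d): 91 − 45 = 46 ≤ 55 [not met]
  The beneficiary does not carry Stage 3.
The analysis ends at Stage 3; the trustee prevails.

stage 3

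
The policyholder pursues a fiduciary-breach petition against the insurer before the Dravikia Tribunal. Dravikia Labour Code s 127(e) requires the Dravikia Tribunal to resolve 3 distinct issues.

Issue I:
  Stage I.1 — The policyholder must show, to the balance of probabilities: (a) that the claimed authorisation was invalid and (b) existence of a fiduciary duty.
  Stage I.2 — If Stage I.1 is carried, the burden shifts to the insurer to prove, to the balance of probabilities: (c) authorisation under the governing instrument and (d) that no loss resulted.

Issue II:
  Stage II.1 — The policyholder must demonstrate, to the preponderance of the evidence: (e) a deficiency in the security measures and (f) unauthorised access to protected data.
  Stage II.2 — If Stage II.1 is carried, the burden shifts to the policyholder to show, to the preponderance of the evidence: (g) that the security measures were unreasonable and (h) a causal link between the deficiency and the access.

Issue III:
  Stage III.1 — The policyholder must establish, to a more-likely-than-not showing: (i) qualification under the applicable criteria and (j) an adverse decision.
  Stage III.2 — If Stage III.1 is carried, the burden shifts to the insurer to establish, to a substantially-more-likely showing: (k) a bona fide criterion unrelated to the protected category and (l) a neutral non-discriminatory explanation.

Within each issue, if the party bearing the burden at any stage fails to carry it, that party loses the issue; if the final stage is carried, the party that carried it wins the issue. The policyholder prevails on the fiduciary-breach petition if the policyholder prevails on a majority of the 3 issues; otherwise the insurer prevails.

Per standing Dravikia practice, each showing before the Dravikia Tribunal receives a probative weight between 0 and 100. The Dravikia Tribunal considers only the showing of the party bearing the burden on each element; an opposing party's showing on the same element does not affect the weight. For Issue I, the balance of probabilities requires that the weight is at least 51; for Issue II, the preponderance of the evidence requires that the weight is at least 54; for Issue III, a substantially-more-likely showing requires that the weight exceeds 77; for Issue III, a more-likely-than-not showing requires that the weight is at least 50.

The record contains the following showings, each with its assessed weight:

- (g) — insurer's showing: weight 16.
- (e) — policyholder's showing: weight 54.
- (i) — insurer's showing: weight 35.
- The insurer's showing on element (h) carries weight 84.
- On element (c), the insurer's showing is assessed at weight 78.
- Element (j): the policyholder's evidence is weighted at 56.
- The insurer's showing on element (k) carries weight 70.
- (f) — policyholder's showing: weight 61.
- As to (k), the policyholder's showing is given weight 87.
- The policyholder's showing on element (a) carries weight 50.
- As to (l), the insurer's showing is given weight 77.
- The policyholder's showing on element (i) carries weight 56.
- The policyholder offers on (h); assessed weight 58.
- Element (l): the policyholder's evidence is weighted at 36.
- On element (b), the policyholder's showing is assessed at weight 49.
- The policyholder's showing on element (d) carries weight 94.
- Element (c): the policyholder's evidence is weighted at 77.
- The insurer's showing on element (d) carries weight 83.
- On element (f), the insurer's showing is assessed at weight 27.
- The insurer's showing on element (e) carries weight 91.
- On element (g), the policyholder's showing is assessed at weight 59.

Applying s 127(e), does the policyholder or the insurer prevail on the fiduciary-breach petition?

— Issue I —
At Stage I.1 the policyholder must meet the balance of probabilities (weight is at least 51): on (a) the weight is 50, which does not reach 51, so (a) does not meet the standard; on (b) the weight is 49, < 51, so (b) does not meet the standard.
  Not every element is met, so the policyholder fails to carry Stage I.1.
The insurer prevails on this issue.
— Issue II —
Stage II.1 — burden on policyholder; standard: the preponderance of the evidence (weight is at least 54).
    (e): 54 (insurer's 91 disregarded) ≥ 54 [met]
    (f): 61 (insurer's 27 disregarded) ≥ 54 [met]
  Stage II.1 is satisfied; the policyholder continues to bear the burden.
Stage II.2 — burden on policyholder; standard: the preponderance of the evidence (weight is at least 54).
    (g): 59 (insurer's 16 disregarded) ≥ 54 [met]
    (h): 58 (insurer's 84 disregarded) ≥ 54 [met]
  The policyholder carries the last stage.
Every stage carried; the policyholder prevails on this issue.
— Issue III —
At Stage III.1 the policyholder must meet a more-likely-than-not showing (weight is at least 50): on (i) the weight is 56 (the insurer's 35 is given no effect), which does reach 50, so (i) meets the standard; on (j) the weight is 56, which does reach 50, so (j) meets the standard.
  Stage III.1 carried; the burden shifts to the insurer.
At Stage III.2 the insurer must meet a substantially-more-likely showing (weight exceeds 77): on (k) the weight is 70 (the policyholder's 87 is given no effect), ≤ 77, so (k) does not meet the standard; on (l) the weight is 77 (the policyholder's 36 is given no effect), ≤ 77, so (l) does not meet the standard.
  Stage III.2 not carried; the insurer fails its burden.
The analysis ends at Stage III.2; the policyholder prevails on this issue.
Per-issue: Issue I → insurer; Issue II → policyholder; Issue III → policyholder. The policyholder must prevail on a majority of issues; overall, the policyholder prevails.

policyholder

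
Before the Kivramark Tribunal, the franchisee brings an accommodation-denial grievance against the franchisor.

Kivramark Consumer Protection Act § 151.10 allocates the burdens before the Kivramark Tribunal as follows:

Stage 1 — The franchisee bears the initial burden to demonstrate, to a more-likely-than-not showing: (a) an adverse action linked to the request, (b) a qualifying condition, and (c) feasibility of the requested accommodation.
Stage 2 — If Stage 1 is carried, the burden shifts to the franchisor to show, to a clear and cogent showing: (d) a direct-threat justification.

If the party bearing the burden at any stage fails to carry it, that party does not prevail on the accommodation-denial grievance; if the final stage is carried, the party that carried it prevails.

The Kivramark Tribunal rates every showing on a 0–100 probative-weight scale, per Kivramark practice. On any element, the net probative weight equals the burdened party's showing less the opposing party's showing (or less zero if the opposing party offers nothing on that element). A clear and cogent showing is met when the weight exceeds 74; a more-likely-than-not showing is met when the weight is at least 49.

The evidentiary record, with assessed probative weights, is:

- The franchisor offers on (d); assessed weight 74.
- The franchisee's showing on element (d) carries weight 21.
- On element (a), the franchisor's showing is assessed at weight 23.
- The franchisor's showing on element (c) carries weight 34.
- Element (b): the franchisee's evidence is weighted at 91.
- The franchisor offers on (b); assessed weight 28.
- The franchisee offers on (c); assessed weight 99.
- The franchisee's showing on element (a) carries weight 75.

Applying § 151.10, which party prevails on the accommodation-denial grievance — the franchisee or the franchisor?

franchisee

Stage 1 (franchisee, a more-likely-than-not showing, weight is at least 49): (a) net 75−23=52 ≥ 49 — meets; (b) net 91−28=63 ≥ 49 — meets; (c) net 99−34=65 ≥ 49 — meets.
  Stage 1 is satisfied; the onus moves to the franchisor.
Stage 2 (franchisor, a clear and cogent showing, weight exceeds 74): (d) net 74−21=53 ≤ 74 — fails.
  Stage 2 not carried; the franchisor fails its burden.
So the franchisee prevails.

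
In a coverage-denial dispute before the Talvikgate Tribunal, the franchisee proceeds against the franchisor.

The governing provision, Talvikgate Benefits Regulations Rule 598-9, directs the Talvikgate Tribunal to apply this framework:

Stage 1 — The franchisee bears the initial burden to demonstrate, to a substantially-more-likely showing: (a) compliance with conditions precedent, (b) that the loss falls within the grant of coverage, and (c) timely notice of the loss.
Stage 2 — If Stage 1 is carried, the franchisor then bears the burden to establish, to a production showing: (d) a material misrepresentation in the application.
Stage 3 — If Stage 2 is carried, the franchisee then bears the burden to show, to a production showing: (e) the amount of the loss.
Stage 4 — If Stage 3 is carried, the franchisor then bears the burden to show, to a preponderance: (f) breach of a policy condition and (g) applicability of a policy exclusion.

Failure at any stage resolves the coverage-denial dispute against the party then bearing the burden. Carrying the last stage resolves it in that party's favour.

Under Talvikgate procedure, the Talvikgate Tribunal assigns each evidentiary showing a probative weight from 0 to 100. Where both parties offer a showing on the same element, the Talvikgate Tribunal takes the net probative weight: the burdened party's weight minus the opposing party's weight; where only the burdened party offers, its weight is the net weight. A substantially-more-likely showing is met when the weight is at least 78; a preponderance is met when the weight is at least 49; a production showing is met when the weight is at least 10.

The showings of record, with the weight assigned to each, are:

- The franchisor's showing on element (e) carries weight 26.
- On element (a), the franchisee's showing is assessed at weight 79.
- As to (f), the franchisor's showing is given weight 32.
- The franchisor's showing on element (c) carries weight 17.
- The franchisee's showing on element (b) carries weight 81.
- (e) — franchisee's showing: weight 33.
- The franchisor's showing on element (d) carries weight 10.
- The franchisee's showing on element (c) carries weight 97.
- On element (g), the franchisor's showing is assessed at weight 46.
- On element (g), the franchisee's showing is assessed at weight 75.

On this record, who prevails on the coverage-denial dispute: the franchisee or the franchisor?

franchisor

Stage 1 — burden on franchisee; standard: a substantially-more-likely showing (weight is at least 78).
    (a): 79 ≥ 78 [met]
    (b): 81 ≥ 78 [met]
    (c): 97 − 17 = 80 ≥ 78 [met]
  Stage 1 is satisfied; the onus moves to the franchisor.
Stage 2 — burden on franchisor; standard: a production showing (weight is at least 10).
    (d): 10 ≥ 10 [met]
  All elements met. The burden passes to the franchisee.
Stage 3 — burden on franchisee; standard: a production showing (weight is at least 10).
    (e): 33 − 26 = 7 < 10 [not met]
  The franchisee does not carry Stage 3.
The franchisor prevails.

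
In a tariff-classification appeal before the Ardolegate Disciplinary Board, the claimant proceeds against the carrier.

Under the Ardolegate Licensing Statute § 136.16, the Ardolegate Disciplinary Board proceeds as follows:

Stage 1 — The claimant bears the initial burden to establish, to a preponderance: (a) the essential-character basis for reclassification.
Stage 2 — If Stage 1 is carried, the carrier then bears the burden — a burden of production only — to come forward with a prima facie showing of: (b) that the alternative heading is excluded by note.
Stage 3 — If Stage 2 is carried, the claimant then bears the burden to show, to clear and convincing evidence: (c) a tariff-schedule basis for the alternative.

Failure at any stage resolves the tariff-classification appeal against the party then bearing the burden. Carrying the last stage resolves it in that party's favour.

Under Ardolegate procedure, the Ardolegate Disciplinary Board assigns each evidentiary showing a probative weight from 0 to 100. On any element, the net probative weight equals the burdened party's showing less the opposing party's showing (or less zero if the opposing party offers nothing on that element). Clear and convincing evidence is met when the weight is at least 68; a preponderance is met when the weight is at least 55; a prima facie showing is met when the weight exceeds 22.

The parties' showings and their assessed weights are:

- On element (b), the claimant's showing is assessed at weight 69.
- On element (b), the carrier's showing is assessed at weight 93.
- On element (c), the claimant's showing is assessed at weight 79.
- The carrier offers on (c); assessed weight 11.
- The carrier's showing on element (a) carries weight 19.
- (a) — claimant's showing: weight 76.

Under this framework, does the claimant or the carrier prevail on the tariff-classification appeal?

claimant

At Stage 1 the claimant must meet a preponderance (weight is at least 55): on (a) the weight is 76 less the opposing 19 gives net 57, which does reach 55, so (a) meets the standard.
  The claimant carries Stage 1; the carrier now bears the burden.
At Stage 2 the carrier must meet a prima facie showing (weight exceeds 22): on (b) the weight is 93 less the opposing 69 gives net 24, > 22, so (b) meets the standard.
  The carrier carries Stage 2; the claimant now bears the burden.
At Stage 3 the claimant must meet clear and convincing evidence (weight is at least 68): on (c) the weight is 79 less the opposing 11 gives net 68, which does reach 68, so (c) meets the standard.
  The claimant carries the last stage.
With every stage satisfied, the claimant prevails.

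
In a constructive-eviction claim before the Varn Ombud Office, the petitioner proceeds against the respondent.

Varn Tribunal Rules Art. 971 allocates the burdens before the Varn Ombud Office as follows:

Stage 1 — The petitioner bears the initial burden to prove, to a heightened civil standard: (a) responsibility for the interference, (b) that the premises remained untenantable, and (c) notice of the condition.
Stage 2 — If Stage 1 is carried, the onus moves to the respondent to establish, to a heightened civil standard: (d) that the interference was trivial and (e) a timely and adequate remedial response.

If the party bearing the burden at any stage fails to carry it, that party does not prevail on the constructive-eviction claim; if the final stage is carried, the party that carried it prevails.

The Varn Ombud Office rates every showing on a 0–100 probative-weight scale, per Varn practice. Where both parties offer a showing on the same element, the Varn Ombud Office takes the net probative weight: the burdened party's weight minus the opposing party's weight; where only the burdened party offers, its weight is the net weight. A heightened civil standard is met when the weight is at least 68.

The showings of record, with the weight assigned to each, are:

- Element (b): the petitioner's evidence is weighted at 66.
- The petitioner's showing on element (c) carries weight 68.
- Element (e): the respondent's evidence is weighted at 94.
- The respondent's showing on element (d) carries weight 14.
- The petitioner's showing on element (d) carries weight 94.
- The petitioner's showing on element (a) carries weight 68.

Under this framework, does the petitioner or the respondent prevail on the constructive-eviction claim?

Stage 1 — burden on petitioner; standard: a heightened civil standard (weight is at least 68).
    (a): 68 ≥ 68 [met]
    (b): 66 < 68 [not met]
    (c): 68 ≥ 68 [met]
  The petitioner does not carry Stage 1.
The respondent prevails.

respondent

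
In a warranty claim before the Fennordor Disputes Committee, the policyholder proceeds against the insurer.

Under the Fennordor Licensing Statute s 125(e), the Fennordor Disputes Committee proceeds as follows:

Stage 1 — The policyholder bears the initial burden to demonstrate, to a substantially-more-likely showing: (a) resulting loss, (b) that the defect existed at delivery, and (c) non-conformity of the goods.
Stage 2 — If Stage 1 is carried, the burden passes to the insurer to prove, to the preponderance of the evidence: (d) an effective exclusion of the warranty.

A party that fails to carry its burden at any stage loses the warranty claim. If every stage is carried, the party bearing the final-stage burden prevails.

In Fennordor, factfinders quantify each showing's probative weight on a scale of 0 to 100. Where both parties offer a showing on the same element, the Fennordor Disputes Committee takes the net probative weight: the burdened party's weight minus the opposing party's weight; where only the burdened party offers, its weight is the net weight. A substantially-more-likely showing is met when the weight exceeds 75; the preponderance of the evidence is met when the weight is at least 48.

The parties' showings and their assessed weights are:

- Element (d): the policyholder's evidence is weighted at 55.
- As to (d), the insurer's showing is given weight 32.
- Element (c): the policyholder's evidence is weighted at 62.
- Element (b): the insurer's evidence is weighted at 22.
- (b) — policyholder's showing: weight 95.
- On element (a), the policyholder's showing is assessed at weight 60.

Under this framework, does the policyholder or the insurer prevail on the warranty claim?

Stage 1 — burden on policyholder; standard: a substantially-more-likely showing (weight exceeds 75).
    (a): 60 ≤ 75 [not met]
    (b): 95 − 22 = 73 ≤ 75 [not met]
    (c): 62 ≤ 75 [not met]
  The policyholder does not carry Stage 1.
The insurer prevails.

insurer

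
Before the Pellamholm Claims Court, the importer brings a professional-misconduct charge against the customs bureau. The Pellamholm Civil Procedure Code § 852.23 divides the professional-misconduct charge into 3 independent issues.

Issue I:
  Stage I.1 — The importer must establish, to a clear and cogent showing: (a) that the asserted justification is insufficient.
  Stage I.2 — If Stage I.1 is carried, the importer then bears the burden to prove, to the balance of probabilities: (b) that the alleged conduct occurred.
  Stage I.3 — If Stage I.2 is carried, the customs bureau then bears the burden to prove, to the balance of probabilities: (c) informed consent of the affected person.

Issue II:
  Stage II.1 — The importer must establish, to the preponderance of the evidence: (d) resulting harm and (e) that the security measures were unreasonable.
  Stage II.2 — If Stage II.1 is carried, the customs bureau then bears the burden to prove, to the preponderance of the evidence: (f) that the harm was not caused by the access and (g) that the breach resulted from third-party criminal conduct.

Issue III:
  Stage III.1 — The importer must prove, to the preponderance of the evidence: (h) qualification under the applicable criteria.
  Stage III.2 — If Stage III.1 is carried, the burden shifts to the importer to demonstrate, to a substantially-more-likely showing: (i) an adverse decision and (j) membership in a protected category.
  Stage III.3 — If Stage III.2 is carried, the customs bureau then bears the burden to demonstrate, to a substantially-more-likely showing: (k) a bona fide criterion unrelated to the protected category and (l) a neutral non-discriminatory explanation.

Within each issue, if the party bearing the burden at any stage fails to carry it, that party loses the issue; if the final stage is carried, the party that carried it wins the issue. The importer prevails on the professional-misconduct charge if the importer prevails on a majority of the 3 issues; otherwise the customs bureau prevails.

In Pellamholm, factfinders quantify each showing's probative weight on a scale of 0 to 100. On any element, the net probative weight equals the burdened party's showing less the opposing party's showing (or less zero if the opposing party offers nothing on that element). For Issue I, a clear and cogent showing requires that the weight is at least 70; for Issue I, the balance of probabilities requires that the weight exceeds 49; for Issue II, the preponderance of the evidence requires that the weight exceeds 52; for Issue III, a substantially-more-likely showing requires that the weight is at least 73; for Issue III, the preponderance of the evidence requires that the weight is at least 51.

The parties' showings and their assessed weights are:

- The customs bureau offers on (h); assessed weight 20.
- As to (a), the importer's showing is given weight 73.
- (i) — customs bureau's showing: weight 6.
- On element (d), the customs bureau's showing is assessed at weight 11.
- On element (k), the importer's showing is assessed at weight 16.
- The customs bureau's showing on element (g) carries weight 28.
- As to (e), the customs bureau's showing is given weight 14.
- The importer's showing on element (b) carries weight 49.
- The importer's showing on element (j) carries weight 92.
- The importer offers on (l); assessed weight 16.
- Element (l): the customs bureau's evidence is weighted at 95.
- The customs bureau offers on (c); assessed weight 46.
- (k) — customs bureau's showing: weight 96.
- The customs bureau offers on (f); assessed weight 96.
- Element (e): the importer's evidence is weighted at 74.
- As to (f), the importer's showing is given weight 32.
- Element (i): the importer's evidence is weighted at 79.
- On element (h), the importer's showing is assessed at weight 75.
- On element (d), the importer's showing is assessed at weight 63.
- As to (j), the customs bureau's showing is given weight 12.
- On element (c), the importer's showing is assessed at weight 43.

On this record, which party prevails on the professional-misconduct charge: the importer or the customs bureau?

customs bureau

— Issue I —
At Stage I.1 the importer must meet a clear and cogent showing (weight is at least 70): on (a) the weight is 73, ≥ 70, so (a) meets the standard.
  Stage I.1 carried; the burden remains with the importer.
At Stage I.2 the importer must meet the balance of probabilities (weight exceeds 49): on (b) the weight is 49, ≤ 49, so (b) does not meet the standard.
  Not every element is met, so the importer fails to carry Stage I.2.
The analysis ends at Stage I.2; the customs bureau prevails on this issue.
— Issue II —
Stage II.1 (importer, the preponderance of the evidence, weight exceeds 52): (d) net 63−11=52 ≤ 52 — fails; (e) net 74−14=60 > 52 — meets.
  Not every element is met, so the importer fails to carry Stage II.1.
The customs bureau prevails on this issue.
— Issue III —
At Stage III.1 the importer must meet the preponderance of the evidence (weight is at least 51): on (h) the weight is 75 less the opposing 20 gives net 55, ≥ 51, so (h) meets the standard.
  All elements met. The importer retains the burden for Stage III.2.
At Stage III.2 the importer must meet a substantially-more-likely showing (weight is at least 73): on (i) the weight is 79 less the opposing 6 gives net 73, ≥ 73, so (i) meets the standard; on (j) the weight is 92 less the opposing 12 gives net 80, which does reach 73, so (j) meets the standard.
  All elements met. The burden passes to the customs bureau.
At Stage III.3 the customs bureau must meet a substantially-more-likely showing (weight is at least 73): on (k) the weight is 96 less the opposing 16 gives net 80, which does reach 73, so (k) meets the standard; on (l) the weight is 95 less the opposing 16 gives net 79, which does reach 73, so (l) meets the standard.
  Stage III.3 carried; the final stage is satisfied.
Every stage carried; the customs bureau prevails on this issue.
Per-issue: Issue I → customs bureau; Issue II → customs bureau; Issue III → customs bureau. The importer must prevail on a majority of issues; overall, the customs bureau prevails.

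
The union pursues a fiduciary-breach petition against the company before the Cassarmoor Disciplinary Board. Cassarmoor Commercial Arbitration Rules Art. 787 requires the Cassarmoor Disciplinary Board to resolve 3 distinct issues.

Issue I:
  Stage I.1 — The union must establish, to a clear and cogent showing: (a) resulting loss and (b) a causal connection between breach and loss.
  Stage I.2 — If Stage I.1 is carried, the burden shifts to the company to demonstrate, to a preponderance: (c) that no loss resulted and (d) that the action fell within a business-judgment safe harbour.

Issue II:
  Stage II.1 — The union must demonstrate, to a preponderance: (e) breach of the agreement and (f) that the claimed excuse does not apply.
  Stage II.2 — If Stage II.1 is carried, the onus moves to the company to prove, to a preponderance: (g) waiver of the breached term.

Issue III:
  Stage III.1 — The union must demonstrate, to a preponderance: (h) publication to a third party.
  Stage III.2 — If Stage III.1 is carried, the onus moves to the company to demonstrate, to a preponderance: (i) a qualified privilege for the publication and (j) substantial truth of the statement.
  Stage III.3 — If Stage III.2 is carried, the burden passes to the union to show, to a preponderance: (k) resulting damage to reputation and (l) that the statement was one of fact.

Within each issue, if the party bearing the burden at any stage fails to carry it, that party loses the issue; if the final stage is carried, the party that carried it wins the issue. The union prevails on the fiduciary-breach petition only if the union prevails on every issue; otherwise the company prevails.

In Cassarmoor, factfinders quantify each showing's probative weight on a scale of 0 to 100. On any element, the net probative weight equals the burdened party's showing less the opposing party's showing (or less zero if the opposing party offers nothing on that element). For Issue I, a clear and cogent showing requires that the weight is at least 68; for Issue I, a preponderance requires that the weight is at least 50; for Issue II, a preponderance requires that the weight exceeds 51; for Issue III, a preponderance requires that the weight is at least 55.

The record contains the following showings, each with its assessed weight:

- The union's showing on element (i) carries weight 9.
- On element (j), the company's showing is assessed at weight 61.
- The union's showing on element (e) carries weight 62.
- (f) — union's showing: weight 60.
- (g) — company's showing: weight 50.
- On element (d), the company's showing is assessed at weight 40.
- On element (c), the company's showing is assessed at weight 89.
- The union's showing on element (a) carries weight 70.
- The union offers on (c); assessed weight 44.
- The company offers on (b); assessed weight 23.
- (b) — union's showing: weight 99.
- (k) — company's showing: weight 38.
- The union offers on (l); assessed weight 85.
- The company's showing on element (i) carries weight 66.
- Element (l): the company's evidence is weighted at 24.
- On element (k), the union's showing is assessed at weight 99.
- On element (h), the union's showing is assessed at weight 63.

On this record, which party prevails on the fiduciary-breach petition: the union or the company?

union

— Issue I —
Stage I.1 (union, a clear and cogent showing, weight is at least 68): (a) 70 ≥ 68 — meets; (b) net 99−23=76 ≥ 68 — meets.
  Stage I.1 carried; the burden shifts to the company.
Stage I.2 (company, a preponderance, weight is at least 50): (c) net 89−44=45 < 50 — fails; (d) 40 < 50 — fails.
  Not every element is met, so the company fails to carry Stage I.2.
So the union prevails on this issue.
— Issue II —
At Stage II.1 the union must meet a preponderance (weight exceeds 51): on (e) the weight is 62, > 51, so (e) meets the standard; on (f) the weight is 60, which does exceed 51, so (f) meets the standard.
  All elements met. The burden passes to the company.
At Stage II.2 the company must meet a preponderance (weight exceeds 51): on (g) the weight is 50, ≤ 51, so (g) does not meet the standard.
  Stage II.2 not carried; the company fails its burden.
The analysis ends at Stage II.2; the union prevails on this issue.
— Issue III —
Stage III.1 (union, a preponderance, weight is at least 55): (h) 63 ≥ 55 — meets.
  Stage III.1 carried; the burden shifts to the company.
Stage III.2 (company, a preponderance, weight is at least 55): (i) net 66−9=57 ≥ 55 — meets; (j) 61 ≥ 55 — meets.
  The company carries Stage III.2; the union now bears the burden.
Stage III.3 (union, a preponderance, weight is at least 55): (k) net 99−38=61 ≥ 55 — meets; (l) net 85−24=61 ≥ 55 — meets.
  All elements met at the final stage.
With every stage satisfied, the union prevails on this issue.
Per-issue: Issue I → union; Issue II → union; Issue III → union. The union must prevail on every issue; overall, the union prevails.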